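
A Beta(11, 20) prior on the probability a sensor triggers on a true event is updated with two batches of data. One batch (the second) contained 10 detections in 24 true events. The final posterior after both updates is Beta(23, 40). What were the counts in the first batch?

2 detections and 6 misses

Because Beta–binomial updating is additive in the counts, the combined data contributed (α_post−α_prior, β_post−β_prior) successes and failures.
Total across both batches: 23−11=12 detections, 40−20=20 misses.
Subtract the second batch: 12−10=2 detections and 20−14=6 misses.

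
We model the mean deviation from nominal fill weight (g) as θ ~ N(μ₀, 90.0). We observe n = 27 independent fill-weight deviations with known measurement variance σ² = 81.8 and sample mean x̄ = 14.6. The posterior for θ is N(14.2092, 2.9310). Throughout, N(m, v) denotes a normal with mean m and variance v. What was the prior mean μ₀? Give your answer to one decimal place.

The posterior mean is a precision-weighted average: μ_n = (τ₀μ₀ + τ_data·x̄)/(τ₀+τ_data), with τ₀=1/σ₀² and τ_data=n/σ².
Here τ₀ = 1/90.0 = 0.011111 and τ_data = 27/81.8 = 0.330073, so τ_n = 0.341184.
Rearranging for μ₀: μ₀ = (μ_n·τ_n − τ_data·x̄)/τ₀ = (14.2092·0.341184 − 0.330073·14.6) / 0.011111 = 0.028886/0.011111 ≈ 2.6.

μ₀ = 2.6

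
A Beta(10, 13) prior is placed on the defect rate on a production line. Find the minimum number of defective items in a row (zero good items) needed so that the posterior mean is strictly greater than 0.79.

k = 39

After k defective items and 0 good items the posterior is Beta(10+k, 13), with mean (10+k)/(10+13+k).
Set (10+k)/(23+k) > 0.79 and solve: k > (0.79·23 − 10)/(1 − 0.79) = 38.905.
The smallest integer exceeding 38.905 is 39.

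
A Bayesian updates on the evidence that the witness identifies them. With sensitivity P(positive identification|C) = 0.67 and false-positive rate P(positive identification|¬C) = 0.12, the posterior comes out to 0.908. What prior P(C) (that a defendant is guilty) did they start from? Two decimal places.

Bayes' rule in odds form gives O(C|E) = O(C)·[P(E|C)/P(E|¬C)], hence O(C) = O(C|E)/LR.
Posterior odds = 0.908/(1−0.908) = 9.8696. LR = 0.67/0.12 = 5.5833.
Prior odds = 9.8696/5.5833 = 1.7677, so P(C) = 1.7677/(1+1.7677) ≈ 0.64.

P(C) = 0.64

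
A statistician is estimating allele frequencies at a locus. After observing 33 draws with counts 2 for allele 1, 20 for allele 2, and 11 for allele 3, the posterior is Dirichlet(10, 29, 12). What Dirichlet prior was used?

For a Dirichlet(α) prior with multinomial counts c, the posterior is Dirichlet(α + c) componentwise.
Subtract each count from the matching posterior parameter: 10−2=8, 29−20=9, 12−11=1.

Dirichlet(8, 9, 1)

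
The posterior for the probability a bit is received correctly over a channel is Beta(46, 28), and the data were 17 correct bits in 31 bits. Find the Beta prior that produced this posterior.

Beta(29, 14)

Beta is conjugate to the binomial likelihood: posterior = Beta(α+s, β+f).
So α = 46 − 17 = 29 and β = 28 − 14 = 14.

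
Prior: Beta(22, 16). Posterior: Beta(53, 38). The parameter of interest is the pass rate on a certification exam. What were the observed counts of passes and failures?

31 passes and 22 failures

A Beta(α, β) prior with s successes and f failures in binomial data gives a Beta(α+s, β+f) posterior.
Match parameters: s=53−22=31, f=38−16=22.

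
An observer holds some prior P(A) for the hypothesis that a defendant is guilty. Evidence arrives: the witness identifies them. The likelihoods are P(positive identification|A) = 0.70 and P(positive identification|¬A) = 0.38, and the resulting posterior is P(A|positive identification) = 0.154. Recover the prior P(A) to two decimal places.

P(A) = 0.09

In odds form, posterior odds = prior odds × likelihood ratio, so prior odds = posterior odds ÷ LR.
Posterior odds = 0.154/(1−0.154) = 0.1820. LR = 0.70/0.38 = 1.8421.
Prior odds = 0.1820/1.8421 = 0.0988, so P(A) = 0.0988/(1+0.0988) ≈ 0.09.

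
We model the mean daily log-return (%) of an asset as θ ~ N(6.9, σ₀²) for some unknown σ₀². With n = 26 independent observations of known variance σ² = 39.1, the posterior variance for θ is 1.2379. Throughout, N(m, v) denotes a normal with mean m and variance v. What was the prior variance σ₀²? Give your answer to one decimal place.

σ₀² = 7.0

Posterior precision equals prior precision plus data precision: 1/σ_n² = 1/σ₀² + n/σ².
So 1/σ₀² = 1/1.2379 − 26/39.1 = 0.807820 − 0.664962 = 0.142858.
Hence σ₀² = 1/0.142858 ≈ 7.0.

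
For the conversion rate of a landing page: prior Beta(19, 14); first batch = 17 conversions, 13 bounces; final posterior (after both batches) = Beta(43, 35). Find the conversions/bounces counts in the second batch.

7 conversions and 8 bounces

Sequential conjugate updates are equivalent to a single update on the pooled data, so total successes = posterior α − prior α and total failures = posterior β − prior β.
Total across both batches: 43−19=24 conversions, 35−14=21 bounces.
Subtract the first batch: 24−17=7 conversions and 21−13=8 bounces.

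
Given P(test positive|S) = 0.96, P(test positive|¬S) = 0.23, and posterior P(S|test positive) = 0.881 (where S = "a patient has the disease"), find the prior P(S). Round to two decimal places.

Bayes' rule in odds form gives O(S|E) = O(S)·[P(E|S)/P(E|¬S)], hence O(S) = O(S|E)/LR.
Posterior odds = 0.881/(1−0.881) = 7.4034. LR = 0.96/0.23 = 4.1739.
Prior odds = 7.4034/4.1739 = 1.7737, so P(S) = 1.7737/(1+1.7737) ≈ 0.64.

P(S) = 0.64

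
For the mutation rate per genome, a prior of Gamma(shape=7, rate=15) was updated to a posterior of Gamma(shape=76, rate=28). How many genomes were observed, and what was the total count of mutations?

n = 13 genomes with total 69 mutations

A Gamma(α, β) prior (rate parametrization) on a Poisson rate with n observations summing to S gives posterior Gamma(α+S, β+n).
Matching: Σxᵢ = 76 − 7 = 69 and n = 28 − 15 = 13.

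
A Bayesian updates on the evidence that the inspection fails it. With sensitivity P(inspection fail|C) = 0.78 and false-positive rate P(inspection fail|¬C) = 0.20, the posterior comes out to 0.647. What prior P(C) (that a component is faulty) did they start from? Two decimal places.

Bayes' rule in odds form gives O(C|E) = O(C)·[P(E|C)/P(E|¬C)], hence O(C) = O(C|E)/LR.
Posterior odds = 0.647/(1−0.647) = 1.8329. LR = 0.78/0.20 = 3.9000.
Prior odds = 1.8329/3.9000 = 0.4700, so P(C) = 0.4700/(1+0.4700) ≈ 0.32.

P(C) = 0.32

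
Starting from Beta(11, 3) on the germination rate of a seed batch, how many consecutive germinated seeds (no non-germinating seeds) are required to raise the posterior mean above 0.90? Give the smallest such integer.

k = 17

After k germinated seeds and 0 non-germinating seeds the posterior is Beta(11+k, 3), with mean (11+k)/(11+3+k).
Set (11+k)/(14+k) > 0.90 and solve: k > (0.90·14 − 11)/(1 − 0.90) = 16.000.
The smallest integer exceeding 16.000 is 17.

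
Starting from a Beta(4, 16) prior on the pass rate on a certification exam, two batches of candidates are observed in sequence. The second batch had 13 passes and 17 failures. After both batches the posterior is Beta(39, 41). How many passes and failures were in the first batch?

22 passes and 8 failures

Because Beta–binomial updating is additive in the counts, the combined data contributed (α_post−α_prior, β_post−β_prior) successes and failures.
Total across both batches: 39−4=35 passes, 41−16=25 failures.
Subtract the second batch: 35−13=22 passes and 25−17=8 failures.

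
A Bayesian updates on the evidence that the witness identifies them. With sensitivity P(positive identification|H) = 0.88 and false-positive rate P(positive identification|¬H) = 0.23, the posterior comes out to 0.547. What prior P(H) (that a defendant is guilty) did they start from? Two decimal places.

In odds form, posterior odds = prior odds × likelihood ratio, so prior odds = posterior odds ÷ LR.
Posterior odds = 0.547/(1−0.547) = 1.2075. LR = 0.88/0.23 = 3.8261.
Prior odds = 1.2075/3.8261 = 0.3156, so P(H) = 0.3156/(1+0.3156) ≈ 0.24.

P(H) = 0.24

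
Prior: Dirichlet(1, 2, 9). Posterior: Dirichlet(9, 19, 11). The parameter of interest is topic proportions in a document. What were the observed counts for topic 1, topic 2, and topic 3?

counts (8, 17, 2)

For a Dirichlet(α) prior with multinomial counts c, the posterior is Dirichlet(α + c) componentwise.
Counts are posterior − prior componentwise: 9−1=8, 19−2=17, 11−9=2.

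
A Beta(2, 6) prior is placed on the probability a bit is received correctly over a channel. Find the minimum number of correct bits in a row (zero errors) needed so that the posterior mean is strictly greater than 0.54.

After k correct bits and 0 errors the posterior is Beta(2+k, 6), with mean (2+k)/(2+6+k).
Set (2+k)/(8+k) > 0.54 and solve: k > (0.54·8 − 2)/(1 − 0.54) = 5.043.
The smallest integer exceeding 5.043 is 6, and checking k=6: (8)/(14) = 0.5714 > 0.54.

k = 6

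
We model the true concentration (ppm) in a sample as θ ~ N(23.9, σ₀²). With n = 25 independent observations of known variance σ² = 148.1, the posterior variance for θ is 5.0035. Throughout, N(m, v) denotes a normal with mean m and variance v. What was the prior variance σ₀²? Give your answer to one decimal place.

Posterior precision equals prior precision plus data precision: 1/σ_n² = 1/σ₀² + n/σ².
So 1/σ₀² = 1/5.0035 − 25/148.1 = 0.199860 − 0.168805 = 0.031055.
Hence σ₀² = 1/0.031055 ≈ 32.2.

σ₀² = 32.2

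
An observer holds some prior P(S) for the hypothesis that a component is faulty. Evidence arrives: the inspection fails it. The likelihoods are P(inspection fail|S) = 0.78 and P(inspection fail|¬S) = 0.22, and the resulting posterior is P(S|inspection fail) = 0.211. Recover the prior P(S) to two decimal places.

P(S) = 0.07

In odds form, posterior odds = prior odds × likelihood ratio, so prior odds = posterior odds ÷ LR.
Posterior odds = 0.211/(1−0.211) = 0.2674. LR = 0.78/0.22 = 3.5455.
Prior odds = 0.2674/3.5455 = 0.0754, so P(S) = 0.0754/(1+0.0754) ≈ 0.07.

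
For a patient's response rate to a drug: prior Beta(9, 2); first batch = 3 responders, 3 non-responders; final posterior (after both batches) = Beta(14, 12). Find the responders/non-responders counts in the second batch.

Sequential conjugate updates are equivalent to a single update on the pooled data, so total successes = posterior α − prior α and total failures = posterior β − prior β.
Total across both batches: 14−9=5 responders, 12−2=10 non-responders.
Subtract the first batch: 5−3=2 responders and 10−3=7 non-responders.

2 responders and 7 non-responders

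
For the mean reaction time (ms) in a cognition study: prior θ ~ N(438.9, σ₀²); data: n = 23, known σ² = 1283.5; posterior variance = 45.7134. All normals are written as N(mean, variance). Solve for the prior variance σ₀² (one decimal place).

For the Normal–Normal model with known σ², precisions add: τ_n = τ₀ + n/σ².
So 1/σ₀² = 1/45.7134 − 23/1283.5 = 0.021875 − 0.017920 = 0.003955.
Hence σ₀² = 1/0.003955 ≈ 252.8.

σ₀² = 252.8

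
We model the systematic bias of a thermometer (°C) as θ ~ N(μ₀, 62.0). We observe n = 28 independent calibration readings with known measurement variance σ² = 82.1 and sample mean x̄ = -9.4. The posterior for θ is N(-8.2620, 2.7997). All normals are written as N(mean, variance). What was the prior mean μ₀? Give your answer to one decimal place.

μ₀ = 15.8

With known observation variance, the Normal–Normal posterior has precision τ_n = τ₀ + n/σ² and mean μ_n = (τ₀μ₀ + (n/σ²)x̄)/τ_n.
Here τ₀ = 1/62.0 = 0.016129 and τ_data = 28/82.1 = 0.341048, so τ_n = 0.357177.
Rearranging for μ₀: μ₀ = (μ_n·τ_n − τ_data·x̄)/τ₀ = (-8.2620·0.357177 − 0.341048·-9.4) / 0.016129 = 0.254855/0.016129 ≈ 15.8.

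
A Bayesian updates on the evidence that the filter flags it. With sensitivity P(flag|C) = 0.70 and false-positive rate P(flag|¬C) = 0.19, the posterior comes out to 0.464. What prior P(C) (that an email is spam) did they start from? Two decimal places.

Bayes' rule in odds form gives O(C|E) = O(C)·[P(E|C)/P(E|¬C)], hence O(C) = O(C|E)/LR.
Posterior odds = 0.464/(1−0.464) = 0.8657. LR = 0.70/0.19 = 3.6842.
Prior odds = 0.8657/3.6842 = 0.2350, so P(C) = 0.2350/(1+0.2350) ≈ 0.19.

P(C) = 0.19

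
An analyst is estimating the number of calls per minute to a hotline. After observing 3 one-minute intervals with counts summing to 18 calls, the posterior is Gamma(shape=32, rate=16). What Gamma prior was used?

Gamma–Poisson conjugacy: posterior shape = α + Σxᵢ, posterior rate = β + n.
So α = 32 − 18 = 14 and β = 16 − 3 = 13.

Gamma(shape=14, rate=13)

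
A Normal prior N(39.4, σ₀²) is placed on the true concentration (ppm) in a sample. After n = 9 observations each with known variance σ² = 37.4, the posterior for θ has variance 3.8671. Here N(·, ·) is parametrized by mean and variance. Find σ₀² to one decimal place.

σ₀² = 55.7

Posterior precision equals prior precision plus data precision: 1/σ_n² = 1/σ₀² + n/σ².
So 1/σ₀² = 1/3.8671 − 9/37.4 = 0.258592 − 0.240642 = 0.017950.
Hence σ₀² = 1/0.017950 ≈ 55.7.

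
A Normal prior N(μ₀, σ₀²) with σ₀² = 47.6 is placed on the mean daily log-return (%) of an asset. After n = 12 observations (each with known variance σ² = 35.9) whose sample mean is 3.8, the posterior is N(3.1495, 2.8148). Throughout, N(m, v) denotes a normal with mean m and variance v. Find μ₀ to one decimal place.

μ₀ = -7.2

With known observation variance, the Normal–Normal posterior has precision τ_n = τ₀ + n/σ² and mean μ_n = (τ₀μ₀ + (n/σ²)x̄)/τ_n.
Here τ₀ = 1/47.6 = 0.021008 and τ_data = 12/35.9 = 0.334262, so τ_n = 0.355270.
Rearranging for μ₀: μ₀ = (μ_n·τ_n − τ_data·x̄)/τ₀ = (3.1495·0.355270 − 0.334262·3.8) / 0.021008 = -0.151273/0.021008 ≈ -7.2.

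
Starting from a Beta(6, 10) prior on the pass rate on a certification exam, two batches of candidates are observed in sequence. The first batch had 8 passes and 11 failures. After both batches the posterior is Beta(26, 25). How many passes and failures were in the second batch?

Because Beta–binomial updating is additive in the counts, the combined data contributed (α_post−α_prior, β_post−β_prior) successes and failures.
Total across both batches: 26−6=20 passes, 25−10=15 failures.
Subtract the first batch: 20−8=12 passes and 15−11=4 failures.

12 passes and 4 failures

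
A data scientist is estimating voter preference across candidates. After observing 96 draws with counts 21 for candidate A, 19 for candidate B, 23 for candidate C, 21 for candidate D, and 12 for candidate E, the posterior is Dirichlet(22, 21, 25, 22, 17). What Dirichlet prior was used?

For a Dirichlet(α) prior with multinomial counts c, the posterior is Dirichlet(α + c) componentwise.
Subtract each count from the matching posterior parameter: 22−21=1, 21−19=2, 25−23=2, 22−21=1, 17−12=5.

Dirichlet(1, 2, 2, 1, 5)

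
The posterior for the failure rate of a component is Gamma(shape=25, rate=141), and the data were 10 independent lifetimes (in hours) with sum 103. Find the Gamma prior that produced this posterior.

Gamma(shape=15, rate=38)

Gamma–exponential conjugacy: posterior shape = α + n, posterior rate = β + Σtᵢ.
So α = 25 − 10 = 15 and β = 141 − 103 = 38.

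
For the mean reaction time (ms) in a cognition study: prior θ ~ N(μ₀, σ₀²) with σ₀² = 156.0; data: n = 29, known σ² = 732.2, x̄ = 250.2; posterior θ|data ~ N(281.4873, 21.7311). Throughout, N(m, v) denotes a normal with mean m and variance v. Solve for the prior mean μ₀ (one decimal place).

μ₀ = 474.8

With known observation variance, the Normal–Normal posterior has precision τ_n = τ₀ + n/σ² and mean μ_n = (τ₀μ₀ + (n/σ²)x̄)/τ_n.
Here τ₀ = 1/156.0 = 0.006410 and τ_data = 29/732.2 = 0.039607, so τ_n = 0.046017.
Rearranging for μ₀: μ₀ = (μ_n·τ_n − τ_data·x̄)/τ₀ = (281.4873·0.046017 − 0.039607·250.2) / 0.006410 = 3.043530/0.006410 ≈ 474.8.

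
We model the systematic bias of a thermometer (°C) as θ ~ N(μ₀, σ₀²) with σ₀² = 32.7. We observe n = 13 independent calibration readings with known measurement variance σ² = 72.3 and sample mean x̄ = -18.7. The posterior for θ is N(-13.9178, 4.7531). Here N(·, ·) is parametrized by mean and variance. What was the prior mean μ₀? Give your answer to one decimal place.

The posterior mean is a precision-weighted average: μ_n = (τ₀μ₀ + τ_data·x̄)/(τ₀+τ_data), with τ₀=1/σ₀² and τ_data=n/σ².
Here τ₀ = 1/32.7 = 0.030581 and τ_data = 13/72.3 = 0.179806, so τ_n = 0.210387.
Rearranging for μ₀: μ₀ = (μ_n·τ_n − τ_data·x̄)/τ₀ = (-13.9178·0.210387 − 0.179806·-18.7) / 0.030581 = 0.434248/0.030581 ≈ 14.2.

μ₀ = 14.2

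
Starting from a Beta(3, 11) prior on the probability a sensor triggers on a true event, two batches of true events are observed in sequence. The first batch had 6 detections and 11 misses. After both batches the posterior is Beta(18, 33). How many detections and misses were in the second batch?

9 detections and 11 misses

Sequential conjugate updates are equivalent to a single update on the pooled data, so total successes = posterior α − prior α and total failures = posterior β − prior β.
Total across both batches: 18−3=15 detections, 33−11=22 misses.
Subtract the first batch: 15−6=9 detections and 22−11=11 misses.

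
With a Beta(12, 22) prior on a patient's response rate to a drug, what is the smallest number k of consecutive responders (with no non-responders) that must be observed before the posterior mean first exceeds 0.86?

k = 124

After k responders and 0 non-responders the posterior is Beta(12+k, 22), with mean (12+k)/(12+22+k).
Set (12+k)/(34+k) > 0.86 and solve: k > (0.86·34 − 12)/(1 − 0.86) = 123.143.
The smallest integer exceeding 123.143 is 124, and checking k=124: (136)/(158) = 0.8608 > 0.86.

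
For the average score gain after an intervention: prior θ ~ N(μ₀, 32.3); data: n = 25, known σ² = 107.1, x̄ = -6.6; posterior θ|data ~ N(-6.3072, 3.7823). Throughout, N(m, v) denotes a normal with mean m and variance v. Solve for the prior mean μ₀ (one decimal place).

μ₀ = -4.1

The posterior mean is a precision-weighted average: μ_n = (τ₀μ₀ + τ_data·x̄)/(τ₀+τ_data), with τ₀=1/σ₀² and τ_data=n/σ².
Here τ₀ = 1/32.3 = 0.030960 and τ_data = 25/107.1 = 0.233427, so τ_n = 0.264387.
Rearranging for μ₀: μ₀ = (μ_n·τ_n − τ_data·x̄)/τ₀ = (-6.3072·0.264387 − 0.233427·-6.6) / 0.030960 = -0.126923/0.030960 ≈ -4.1.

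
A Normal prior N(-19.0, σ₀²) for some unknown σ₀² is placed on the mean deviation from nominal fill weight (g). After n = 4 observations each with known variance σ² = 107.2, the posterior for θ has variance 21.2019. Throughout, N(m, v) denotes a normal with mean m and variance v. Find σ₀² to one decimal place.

σ₀² = 101.5

For the Normal–Normal model with known σ², precisions add: τ_n = τ₀ + n/σ².
So 1/σ₀² = 1/21.2019 − 4/107.2 = 0.047166 − 0.037313 = 0.009853.
Hence σ₀² = 1/0.009853 ≈ 101.5.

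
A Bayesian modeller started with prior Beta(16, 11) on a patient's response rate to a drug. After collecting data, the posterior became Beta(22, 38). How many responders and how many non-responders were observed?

A Beta(α, β) prior with s successes and f failures in binomial data gives a Beta(α+s, β+f) posterior.
So s = 22 − 16 = 6 and f = 38 − 11 = 27.

6 responders and 27 non-responders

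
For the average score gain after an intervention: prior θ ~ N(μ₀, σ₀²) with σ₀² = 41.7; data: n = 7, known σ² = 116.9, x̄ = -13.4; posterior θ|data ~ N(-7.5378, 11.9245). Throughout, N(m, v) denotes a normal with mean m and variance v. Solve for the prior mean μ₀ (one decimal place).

μ₀ = 7.1

The posterior mean is a precision-weighted average: μ_n = (τ₀μ₀ + τ_data·x̄)/(τ₀+τ_data), with τ₀=1/σ₀² and τ_data=n/σ².
Here τ₀ = 1/41.7 = 0.023981 and τ_data = 7/116.9 = 0.059880, so τ_n = 0.083861.
Rearranging for μ₀: μ₀ = (μ_n·τ_n − τ_data·x̄)/τ₀ = (-7.5378·0.083861 − 0.059880·-13.4) / 0.023981 = 0.170265/0.023981 ≈ 7.1.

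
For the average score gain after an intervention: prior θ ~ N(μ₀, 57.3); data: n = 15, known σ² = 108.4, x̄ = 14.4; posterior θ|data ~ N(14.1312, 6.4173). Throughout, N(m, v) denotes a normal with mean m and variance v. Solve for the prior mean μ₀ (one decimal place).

μ₀ = 12.0

With known observation variance, the Normal–Normal posterior has precision τ_n = τ₀ + n/σ² and mean μ_n = (τ₀μ₀ + (n/σ²)x̄)/τ_n.
Here τ₀ = 1/57.3 = 0.017452 and τ_data = 15/108.4 = 0.138376, so τ_n = 0.155828.
Rearranging for μ₀: μ₀ = (μ_n·τ_n − τ_data·x̄)/τ₀ = (14.1312·0.155828 − 0.138376·14.4) / 0.017452 = 0.209422/0.017452 ≈ 12.0.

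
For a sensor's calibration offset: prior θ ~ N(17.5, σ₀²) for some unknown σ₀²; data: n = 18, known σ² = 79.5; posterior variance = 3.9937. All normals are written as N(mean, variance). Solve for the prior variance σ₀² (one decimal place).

σ₀² = 41.7

For the Normal–Normal model with known σ², precisions add: τ_n = τ₀ + n/σ².
So 1/σ₀² = 1/3.9937 − 18/79.5 = 0.250394 − 0.226415 = 0.023979.
Hence σ₀² = 1/0.023979 ≈ 41.7.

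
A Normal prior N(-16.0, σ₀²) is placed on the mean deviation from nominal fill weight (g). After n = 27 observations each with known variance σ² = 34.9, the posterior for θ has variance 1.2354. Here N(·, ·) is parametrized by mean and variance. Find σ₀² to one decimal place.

σ₀² = 27.9

For the Normal–Normal model with known σ², precisions add: τ_n = τ₀ + n/σ².
So 1/σ₀² = 1/1.2354 − 27/34.9 = 0.809454 − 0.773639 = 0.035815.
Hence σ₀² = 1/0.035815 ≈ 27.9.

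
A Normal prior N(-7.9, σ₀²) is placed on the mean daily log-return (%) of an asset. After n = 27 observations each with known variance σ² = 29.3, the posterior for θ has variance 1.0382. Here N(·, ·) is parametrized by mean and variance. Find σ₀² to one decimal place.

σ₀² = 24.0

For the Normal–Normal model with known σ², precisions add: τ_n = τ₀ + n/σ².
So 1/σ₀² = 1/1.0382 − 27/29.3 = 0.963206 − 0.921502 = 0.041704.
Hence σ₀² = 1/0.041704 ≈ 24.0.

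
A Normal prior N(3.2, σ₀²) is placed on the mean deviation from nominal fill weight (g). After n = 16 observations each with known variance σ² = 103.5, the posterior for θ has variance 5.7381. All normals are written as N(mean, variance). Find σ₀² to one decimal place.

σ₀² = 50.8

Posterior precision equals prior precision plus data precision: 1/σ_n² = 1/σ₀² + n/σ².
So 1/σ₀² = 1/5.7381 − 16/103.5 = 0.174274 − 0.154589 = 0.019685.
Hence σ₀² = 1/0.019685 ≈ 50.8.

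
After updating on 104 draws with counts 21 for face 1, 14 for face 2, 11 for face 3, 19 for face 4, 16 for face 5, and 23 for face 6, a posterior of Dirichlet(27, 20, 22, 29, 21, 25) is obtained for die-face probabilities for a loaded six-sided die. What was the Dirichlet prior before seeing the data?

For a Dirichlet(α) prior with multinomial counts c, the posterior is Dirichlet(α + c) componentwise.
Subtract each count from the matching posterior parameter: 27−21=6, 20−14=6, 22−11=11, 29−19=10, 21−16=5, 25−23=2.

Dirichlet(6, 6, 11, 10, 5, 2)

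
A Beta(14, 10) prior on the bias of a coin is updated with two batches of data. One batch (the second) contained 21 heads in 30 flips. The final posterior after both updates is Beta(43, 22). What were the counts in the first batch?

Because Beta–binomial updating is additive in the counts, the combined data contributed (α_post−α_prior, β_post−β_prior) successes and failures.
Total across both batches: 43−14=29 heads, 22−10=12 tails.
Subtract the second batch: 29−21=8 heads and 12−9=3 tails.

8 heads and 3 tails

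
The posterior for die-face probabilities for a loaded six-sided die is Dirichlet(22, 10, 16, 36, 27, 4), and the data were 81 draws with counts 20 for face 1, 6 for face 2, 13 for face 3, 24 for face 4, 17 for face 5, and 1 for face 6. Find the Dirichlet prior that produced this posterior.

For a Dirichlet(α) prior with multinomial counts c, the posterior is Dirichlet(α + c) componentwise.
Subtract each count from the matching posterior parameter: 22−20=2, 10−6=4, 16−13=3, 36−24=12, 27−17=10, 4−1=3.

Dirichlet(2, 4, 3, 12, 10, 3)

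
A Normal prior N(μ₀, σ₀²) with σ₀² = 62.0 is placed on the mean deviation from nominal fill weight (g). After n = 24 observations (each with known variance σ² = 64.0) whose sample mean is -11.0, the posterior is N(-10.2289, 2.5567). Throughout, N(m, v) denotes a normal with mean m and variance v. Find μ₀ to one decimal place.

μ₀ = 7.7

The posterior mean is a precision-weighted average: μ_n = (τ₀μ₀ + τ_data·x̄)/(τ₀+τ_data), with τ₀=1/σ₀² and τ_data=n/σ².
Here τ₀ = 1/62.0 = 0.016129 and τ_data = 24/64.0 = 0.375000, so τ_n = 0.391129.
Rearranging for μ₀: μ₀ = (μ_n·τ_n − τ_data·x̄)/τ₀ = (-10.2289·0.391129 − 0.375000·-11.0) / 0.016129 = 0.124181/0.016129 ≈ 7.7.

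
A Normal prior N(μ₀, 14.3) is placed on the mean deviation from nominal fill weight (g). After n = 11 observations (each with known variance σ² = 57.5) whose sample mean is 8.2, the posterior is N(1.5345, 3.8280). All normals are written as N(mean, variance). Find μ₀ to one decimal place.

μ₀ = -16.7

With known observation variance, the Normal–Normal posterior has precision τ_n = τ₀ + n/σ² and mean μ_n = (τ₀μ₀ + (n/σ²)x̄)/τ_n.
Here τ₀ = 1/14.3 = 0.069930 and τ_data = 11/57.5 = 0.191304, so τ_n = 0.261234.
Rearranging for μ₀: μ₀ = (μ_n·τ_n − τ_data·x̄)/τ₀ = (1.5345·0.261234 − 0.191304·8.2) / 0.069930 = -1.167829/0.069930 ≈ -16.7.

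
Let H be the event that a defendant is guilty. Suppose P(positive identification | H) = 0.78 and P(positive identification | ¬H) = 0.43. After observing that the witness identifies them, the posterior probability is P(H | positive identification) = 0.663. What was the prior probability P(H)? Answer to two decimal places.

In odds form, posterior odds = prior odds × likelihood ratio, so prior odds = posterior odds ÷ LR.
Posterior odds = 0.663/(1−0.663) = 1.9674. LR = 0.78/0.43 = 1.8140.
Prior odds = 1.9674/1.8140 = 1.0846, so P(H) = 1.0846/(1+1.0846) ≈ 0.52.

P(H) = 0.52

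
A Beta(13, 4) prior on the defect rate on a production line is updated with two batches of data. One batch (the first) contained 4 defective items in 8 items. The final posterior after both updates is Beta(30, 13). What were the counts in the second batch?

Because Beta–binomial updating is additive in the counts, the combined data contributed (α_post−α_prior, β_post−β_prior) successes and failures.
Total across both batches: 30−13=17 defective items, 13−4=9 good items.
Subtract the first batch: 17−4=13 defective items and 9−4=5 good items.

13 defective items and 5 good items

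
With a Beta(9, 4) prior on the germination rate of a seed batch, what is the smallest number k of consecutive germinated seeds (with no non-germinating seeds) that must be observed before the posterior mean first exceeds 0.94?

After k germinated seeds and 0 non-germinating seeds the posterior is Beta(9+k, 4), with mean (9+k)/(9+4+k).
Set (9+k)/(13+k) > 0.94 and solve: k > (0.94·13 − 9)/(1 − 0.94) = 53.667.
The smallest integer exceeding 53.667 is 54, and checking k=54: (63)/(67) = 0.9403 > 0.94.

k = 54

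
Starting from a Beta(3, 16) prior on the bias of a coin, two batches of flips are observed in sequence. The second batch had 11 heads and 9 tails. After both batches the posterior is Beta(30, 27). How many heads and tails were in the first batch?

Because Beta–binomial updating is additive in the counts, the combined data contributed (α_post−α_prior, β_post−β_prior) successes and failures.
Total across both batches: 30−3=27 heads, 27−16=11 tails.
Subtract the second batch: 27−11=16 heads and 11−9=2 tails.

16 heads and 2 tails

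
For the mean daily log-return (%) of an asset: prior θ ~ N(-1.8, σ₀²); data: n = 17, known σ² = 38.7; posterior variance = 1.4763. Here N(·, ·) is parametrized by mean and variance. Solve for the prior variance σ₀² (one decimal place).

Posterior precision equals prior precision plus data precision: 1/σ_n² = 1/σ₀² + n/σ².
So 1/σ₀² = 1/1.4763 − 17/38.7 = 0.677369 − 0.439276 = 0.238093.
Hence σ₀² = 1/0.238093 ≈ 4.2.

σ₀² = 4.2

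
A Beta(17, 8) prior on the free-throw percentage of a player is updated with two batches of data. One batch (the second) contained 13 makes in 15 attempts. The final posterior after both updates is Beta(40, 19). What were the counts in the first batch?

10 makes and 9 misses

Because Beta–binomial updating is additive in the counts, the combined data contributed (α_post−α_prior, β_post−β_prior) successes and failures.
Total across both batches: 40−17=23 makes, 19−8=11 misses.
Subtract the second batch: 23−13=10 makes and 11−2=9 misses.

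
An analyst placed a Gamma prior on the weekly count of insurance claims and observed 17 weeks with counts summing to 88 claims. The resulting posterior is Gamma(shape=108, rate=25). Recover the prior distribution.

Gamma–Poisson conjugacy: posterior shape = α + Σxᵢ, posterior rate = β + n.
So α = 108 − 88 = 20 and β = 25 − 17 = 8.

Gamma(shape=20, rate=8)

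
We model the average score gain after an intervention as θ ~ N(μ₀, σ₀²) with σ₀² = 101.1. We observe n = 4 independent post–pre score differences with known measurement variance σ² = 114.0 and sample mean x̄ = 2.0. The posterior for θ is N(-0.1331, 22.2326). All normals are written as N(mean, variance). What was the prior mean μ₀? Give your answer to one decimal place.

The posterior mean is a precision-weighted average: μ_n = (τ₀μ₀ + τ_data·x̄)/(τ₀+τ_data), with τ₀=1/σ₀² and τ_data=n/σ².
Here τ₀ = 1/101.1 = 0.009891 and τ_data = 4/114.0 = 0.035088, so τ_n = 0.044979.
Rearranging for μ₀: μ₀ = (μ_n·τ_n − τ_data·x̄)/τ₀ = (-0.1331·0.044979 − 0.035088·2.0) / 0.009891 = -0.076163/0.009891 ≈ -7.7.

μ₀ = -7.7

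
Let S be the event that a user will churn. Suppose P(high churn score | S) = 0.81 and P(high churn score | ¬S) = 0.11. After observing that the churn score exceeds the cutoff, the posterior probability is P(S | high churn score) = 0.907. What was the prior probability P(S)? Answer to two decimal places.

P(S) = 0.57

In odds form, posterior odds = prior odds × likelihood ratio, so prior odds = posterior odds ÷ LR.
Posterior odds = 0.907/(1−0.907) = 9.7527. LR = 0.81/0.11 = 7.3636.
Prior odds = 9.7527/7.3636 = 1.3244, so P(S) = 1.3244/(1+1.3244) ≈ 0.57.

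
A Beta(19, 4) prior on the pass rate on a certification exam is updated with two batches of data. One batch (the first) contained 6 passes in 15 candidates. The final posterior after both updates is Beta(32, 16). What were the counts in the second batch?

Because Beta–binomial updating is additive in the counts, the combined data contributed (α_post−α_prior, β_post−β_prior) successes and failures.
Total across both batches: 32−19=13 passes, 16−4=12 failures.
Subtract the first batch: 13−6=7 passes and 12−9=3 failures.

7 passes and 3 failures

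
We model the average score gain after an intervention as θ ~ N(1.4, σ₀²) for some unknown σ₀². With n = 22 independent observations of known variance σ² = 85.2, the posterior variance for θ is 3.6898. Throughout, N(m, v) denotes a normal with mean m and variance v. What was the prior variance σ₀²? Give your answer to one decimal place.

For the Normal–Normal model with known σ², precisions add: τ_n = τ₀ + n/σ².
So 1/σ₀² = 1/3.6898 − 22/85.2 = 0.271017 − 0.258216 = 0.012801.
Hence σ₀² = 1/0.012801 ≈ 78.1.

σ₀² = 78.1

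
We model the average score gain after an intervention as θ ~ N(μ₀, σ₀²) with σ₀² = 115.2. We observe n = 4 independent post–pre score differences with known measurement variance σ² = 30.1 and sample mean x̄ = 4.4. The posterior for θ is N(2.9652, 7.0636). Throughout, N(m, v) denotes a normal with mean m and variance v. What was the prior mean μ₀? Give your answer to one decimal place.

The posterior mean is a precision-weighted average: μ_n = (τ₀μ₀ + τ_data·x̄)/(τ₀+τ_data), with τ₀=1/σ₀² and τ_data=n/σ².
Here τ₀ = 1/115.2 = 0.008681 and τ_data = 4/30.1 = 0.132890, so τ_n = 0.141571.
Rearranging for μ₀: μ₀ = (μ_n·τ_n − τ_data·x̄)/τ₀ = (2.9652·0.141571 − 0.132890·4.4) / 0.008681 = -0.164930/0.008681 ≈ -19.0.

μ₀ = -19.0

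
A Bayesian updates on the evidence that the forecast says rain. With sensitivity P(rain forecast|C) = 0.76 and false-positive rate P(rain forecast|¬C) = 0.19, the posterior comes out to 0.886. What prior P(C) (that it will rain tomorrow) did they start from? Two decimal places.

P(C) = 0.66

Bayes' rule in odds form gives O(C|E) = O(C)·[P(E|C)/P(E|¬C)], hence O(C) = O(C|E)/LR.
Posterior odds = 0.886/(1−0.886) = 7.7719. LR = 0.76/0.19 = 4.0000.
Prior odds = 7.7719/4.0000 = 1.9430, so P(C) = 1.9430/(1+1.9430) ≈ 0.66.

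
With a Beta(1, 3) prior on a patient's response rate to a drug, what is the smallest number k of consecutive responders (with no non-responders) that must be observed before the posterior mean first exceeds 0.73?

k = 8

After k responders and 0 non-responders the posterior is Beta(1+k, 3), with mean (1+k)/(1+3+k).
Set (1+k)/(4+k) > 0.73 and solve: k > (0.73·4 − 1)/(1 − 0.73) = 7.111.
The smallest integer exceeding 7.111 is 8.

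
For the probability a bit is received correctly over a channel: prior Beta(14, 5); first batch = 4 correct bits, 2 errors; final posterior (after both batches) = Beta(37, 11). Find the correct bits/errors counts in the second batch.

Sequential conjugate updates are equivalent to a single update on the pooled data, so total successes = posterior α − prior α and total failures = posterior β − prior β.
Total across both batches: 37−14=23 correct bits, 11−5=6 errors.
Subtract the first batch: 23−4=19 correct bits and 6−2=4 errors.

19 correct bits and 4 errors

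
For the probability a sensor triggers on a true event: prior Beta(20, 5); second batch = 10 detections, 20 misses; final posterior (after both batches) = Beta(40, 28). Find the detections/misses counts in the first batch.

10 detections and 3 misses

Because Beta–binomial updating is additive in the counts, the combined data contributed (α_post−α_prior, β_post−β_prior) successes and failures.
Total across both batches: 40−20=20 detections, 28−5=23 misses.
Subtract the second batch: 20−10=10 detections and 23−20=3 misses.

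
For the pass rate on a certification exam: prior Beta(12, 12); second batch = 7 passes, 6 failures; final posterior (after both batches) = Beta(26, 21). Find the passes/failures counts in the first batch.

7 passes and 3 failures

Sequential conjugate updates are equivalent to a single update on the pooled data, so total successes = posterior α − prior α and total failures = posterior β − prior β.
Total across both batches: 26−12=14 passes, 21−12=9 failures.
Subtract the second batch: 14−7=7 passes and 9−6=3 failures.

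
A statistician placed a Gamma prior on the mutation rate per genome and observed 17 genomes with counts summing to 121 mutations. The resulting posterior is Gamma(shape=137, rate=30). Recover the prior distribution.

Gamma(shape=16, rate=13)

Gamma–Poisson conjugacy: posterior shape = α + Σxᵢ, posterior rate = β + n.
So α = 137 − 121 = 16 and β = 30 − 17 = 13.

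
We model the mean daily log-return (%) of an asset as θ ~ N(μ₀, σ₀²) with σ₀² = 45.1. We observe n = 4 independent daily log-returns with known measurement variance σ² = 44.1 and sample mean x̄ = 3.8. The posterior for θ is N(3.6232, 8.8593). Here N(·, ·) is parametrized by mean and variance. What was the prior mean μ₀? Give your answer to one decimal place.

With known observation variance, the Normal–Normal posterior has precision τ_n = τ₀ + n/σ² and mean μ_n = (τ₀μ₀ + (n/σ²)x̄)/τ_n.
Here τ₀ = 1/45.1 = 0.022173 and τ_data = 4/44.1 = 0.090703, so τ_n = 0.112876.
Rearranging for μ₀: μ₀ = (μ_n·τ_n − τ_data·x̄)/τ₀ = (3.6232·0.112876 − 0.090703·3.8) / 0.022173 = 0.064301/0.022173 ≈ 2.9.

μ₀ = 2.9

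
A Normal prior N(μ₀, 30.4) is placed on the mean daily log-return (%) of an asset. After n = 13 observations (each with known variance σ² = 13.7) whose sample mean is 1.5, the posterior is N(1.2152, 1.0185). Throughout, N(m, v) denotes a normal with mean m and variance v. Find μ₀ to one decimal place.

μ₀ = -7.0

The posterior mean is a precision-weighted average: μ_n = (τ₀μ₀ + τ_data·x̄)/(τ₀+τ_data), with τ₀=1/σ₀² and τ_data=n/σ².
Here τ₀ = 1/30.4 = 0.032895 and τ_data = 13/13.7 = 0.948905, so τ_n = 0.981800.
Rearranging for μ₀: μ₀ = (μ_n·τ_n − τ_data·x̄)/τ₀ = (1.2152·0.981800 − 0.948905·1.5) / 0.032895 = -0.230274/0.032895 ≈ -7.0.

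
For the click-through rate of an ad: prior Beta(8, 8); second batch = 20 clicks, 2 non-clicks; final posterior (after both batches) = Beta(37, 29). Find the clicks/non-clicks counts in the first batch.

Because Beta–binomial updating is additive in the counts, the combined data contributed (α_post−α_prior, β_post−β_prior) successes and failures.
Total across both batches: 37−8=29 clicks, 29−8=21 non-clicks.
Subtract the second batch: 29−20=9 clicks and 21−2=19 non-clicks.

9 clicks and 19 non-clicks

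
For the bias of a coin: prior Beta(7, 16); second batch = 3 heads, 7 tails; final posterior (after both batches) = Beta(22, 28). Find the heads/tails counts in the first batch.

12 heads and 5 tails

Because Beta–binomial updating is additive in the counts, the combined data contributed (α_post−α_prior, β_post−β_prior) successes and failures.
Total across both batches: 22−7=15 heads, 28−16=12 tails.
Subtract the second batch: 15−3=12 heads and 12−7=5 tails.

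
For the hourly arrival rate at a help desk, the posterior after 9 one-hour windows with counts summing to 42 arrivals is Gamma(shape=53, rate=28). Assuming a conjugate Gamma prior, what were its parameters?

A Gamma(α, β) prior (rate parametrization) on a Poisson rate with n observations summing to S gives posterior Gamma(α+S, β+n).
So α = 53 − 42 = 11 and β = 28 − 9 = 19.

Gamma(shape=11, rate=19)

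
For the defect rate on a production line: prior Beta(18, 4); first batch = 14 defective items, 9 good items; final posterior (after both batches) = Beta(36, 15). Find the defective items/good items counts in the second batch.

Sequential conjugate updates are equivalent to a single update on the pooled data, so total successes = posterior α − prior α and total failures = posterior β − prior β.
Total across both batches: 36−18=18 defective items, 15−4=11 good items.
Subtract the first batch: 18−14=4 defective items and 11−9=2 good items.

4 defective items and 2 good items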